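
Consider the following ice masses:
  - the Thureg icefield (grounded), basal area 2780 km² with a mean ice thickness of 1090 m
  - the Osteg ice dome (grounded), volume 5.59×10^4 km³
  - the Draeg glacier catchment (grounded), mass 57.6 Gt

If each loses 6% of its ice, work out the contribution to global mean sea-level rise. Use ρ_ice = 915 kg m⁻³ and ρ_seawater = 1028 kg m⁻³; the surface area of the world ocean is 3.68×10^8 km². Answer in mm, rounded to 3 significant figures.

≈ 8.56 mm

Thureg: ice volume = 2780 km² × 1090 m = 3030 km³; 0.06 × 3030 × (915/1028) = 161.8 km³ of water.
Osteg: 0.06 × 5.59×10^4 km³ × (915/1028) = 2985 km³ of water.
Draeg: 0.06 × 57.6 Gt = 3.456×10^12 kg; dividing by ρ_w = 1028 kg m⁻³ gives 3.362×10^9 m³ of water.
Total added water ≈ 3.151×10^12 m³ over 3.68×10^14 m² → Δh = 8.56×10^-3 m = 8.56 mm.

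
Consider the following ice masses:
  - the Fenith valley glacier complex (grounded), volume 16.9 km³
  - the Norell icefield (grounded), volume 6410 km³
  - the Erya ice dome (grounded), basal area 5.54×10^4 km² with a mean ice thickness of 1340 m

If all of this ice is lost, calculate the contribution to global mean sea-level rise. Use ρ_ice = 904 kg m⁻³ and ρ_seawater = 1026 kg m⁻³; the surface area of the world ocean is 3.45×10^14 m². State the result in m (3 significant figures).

≈ 0.206 m

Fenith: 16.9 km³ × (904/1026) = 14.89 km³ of water.
Norell: 6410 km³ × (904/1026) = 5648 km³ of water.
Erya: ice volume = 5.54×10^4 km² × 1340 m = 7.424×10^4 km³; 7.424×10^4 × (904/1026) = 6.541×10^4 km³ of water.
Total added water ≈ 7.107×10^13 m³ over 3.45×10^14 m² → Δh = 0.206 m.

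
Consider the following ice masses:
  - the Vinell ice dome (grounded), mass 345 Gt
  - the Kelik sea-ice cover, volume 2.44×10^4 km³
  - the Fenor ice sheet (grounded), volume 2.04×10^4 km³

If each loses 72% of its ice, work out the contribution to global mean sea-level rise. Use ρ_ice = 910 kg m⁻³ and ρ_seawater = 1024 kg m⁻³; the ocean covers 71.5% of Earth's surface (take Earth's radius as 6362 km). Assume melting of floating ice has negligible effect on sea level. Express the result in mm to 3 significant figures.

Vinell: 0.72 × 345 Gt = 2.484×10^14 kg; dividing by ρ_w = 1024 kg m⁻³ gives 2.426×10^11 m³ of water.
The Kelik sea-ice cover is floating and already displaces its own weight of water, so its melt adds essentially nothing to sea level.
Fenor: 0.72 × 2.04×10^4 km³ × (910/1024) = 1.305×10^4 km³ of water.
Total added water ≈ 1.330×10^13 m³ over 3.64×10^14 m² → Δh = 0.0366 m = 36.6 mm.

≈ 36.6 mm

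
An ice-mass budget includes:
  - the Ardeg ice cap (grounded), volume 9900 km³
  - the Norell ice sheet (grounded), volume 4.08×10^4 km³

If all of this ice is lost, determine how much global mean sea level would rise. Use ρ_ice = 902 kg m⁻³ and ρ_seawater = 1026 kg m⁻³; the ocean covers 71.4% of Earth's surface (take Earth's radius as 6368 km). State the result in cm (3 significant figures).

Ardeg: 9900 km³ × (902/1026) = 8704 km³ of water.
Norell: 4.08×10^4 km³ × (902/1026) = 3.587×10^4 km³ of water.
Total added water ≈ 4.457×10^13 m³ over 3.64×10^14 m² → Δh = 0.123 m = 12.3 cm.

≈ 12.3 cm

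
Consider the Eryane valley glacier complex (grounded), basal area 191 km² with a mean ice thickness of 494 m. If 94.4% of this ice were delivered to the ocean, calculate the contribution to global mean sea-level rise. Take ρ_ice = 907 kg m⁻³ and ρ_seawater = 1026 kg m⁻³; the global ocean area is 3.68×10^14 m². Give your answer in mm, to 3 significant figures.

Eryane: ice volume = 191 km² × 494 m = 94.35 km³; 0.944 × 94.35 × (907/1026) = 78.74 km³ of water.
Spread over 3.68×10^14 m² of ocean, Δh = 7.874×10^10 / 3.68×10^14 = 2.14×10^-4 m = 0.214 mm.

≈ 0.214 mm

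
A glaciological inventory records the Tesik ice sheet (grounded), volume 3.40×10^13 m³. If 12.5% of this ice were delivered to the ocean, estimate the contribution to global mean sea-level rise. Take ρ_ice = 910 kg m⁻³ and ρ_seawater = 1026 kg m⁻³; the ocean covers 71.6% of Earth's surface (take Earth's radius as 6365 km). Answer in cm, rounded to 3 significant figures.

≈ 1.03 cm

Tesik: 0.125 × 3.40×10^13 m³ × (910/1026) = 3.769×10^12 m³ of water.
Spread over 3.65×10^14 m² of ocean, Δh = 3.769×10^12 / 3.65×10^14 = 0.0103 m = 1.03 cm.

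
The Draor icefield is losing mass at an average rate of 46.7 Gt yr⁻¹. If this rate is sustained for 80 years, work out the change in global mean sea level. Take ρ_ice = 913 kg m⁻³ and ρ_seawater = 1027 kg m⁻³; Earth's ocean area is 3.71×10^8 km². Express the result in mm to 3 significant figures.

≈ 9.81 mm

Total mass lost = 46.7 Gt/yr × 80 yr = 3736 Gt = 3.736×10^15 kg.
ρ_w = 1027 kg m⁻³, so water volume = 3.736×10^15 / 1027 = 3.638×10^12 m³.
Δh = 3.638×10^12 / 3.71×10^14 = 9.81×10^-3 m = 9.81 mm.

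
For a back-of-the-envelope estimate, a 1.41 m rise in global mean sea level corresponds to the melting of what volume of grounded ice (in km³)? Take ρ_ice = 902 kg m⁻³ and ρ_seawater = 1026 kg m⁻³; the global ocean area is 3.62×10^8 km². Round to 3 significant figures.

≈ 5.81×10^5 km³

Required water volume = Δh × A = 1.41 m × 3.62×10^14 m² = 5.104×10^14 m³ = 5.104×10^5 km³.
Ice volume = water volume × ρ_w/ρ_ice = 5.104×10^5 × 1026/902 = 5.81×10^5 km³.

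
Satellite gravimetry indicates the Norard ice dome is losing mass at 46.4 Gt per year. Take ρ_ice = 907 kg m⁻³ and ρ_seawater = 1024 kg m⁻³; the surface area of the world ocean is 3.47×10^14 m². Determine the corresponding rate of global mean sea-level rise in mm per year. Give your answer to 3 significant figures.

≈ 0.131 mm/yr

ρ_w = 1024 kg m⁻³. Annual water volume added = 46.4 Gt / ρ_w = 4.640×10^13 kg / 1024 kg m⁻³ = 4.531×10^10 m³.
Δh per year = 4.531×10^10 / 3.47×10^14 = 1.31×10^-4 m = 0.131 mm.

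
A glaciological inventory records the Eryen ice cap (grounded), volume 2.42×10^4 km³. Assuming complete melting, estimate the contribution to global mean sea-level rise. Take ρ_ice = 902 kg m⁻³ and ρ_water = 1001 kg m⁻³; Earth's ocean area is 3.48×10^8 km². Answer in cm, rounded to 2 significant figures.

≈ 6.3 cm

Eryen: 2.42×10^4 km³ × (902/1001) = 2.181×10^4 km³ of water.
Spread over 3.48×10^14 m² of ocean, Δh = 2.181×10^13 / 3.48×10^14 = 0.0627 m = 6.3 cm.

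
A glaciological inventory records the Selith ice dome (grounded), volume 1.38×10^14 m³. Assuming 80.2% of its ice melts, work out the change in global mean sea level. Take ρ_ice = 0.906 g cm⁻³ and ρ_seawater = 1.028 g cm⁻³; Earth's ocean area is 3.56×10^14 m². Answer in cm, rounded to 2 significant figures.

Selith: 0.802 × 1.38×10^14 m³ × (906/1028) = 9.754×10^13 m³ of water.
Spread over 3.56×10^14 m² of ocean, Δh = 9.754×10^13 / 3.56×10^14 = 0.274 m = 27 cm.

≈ 27 cm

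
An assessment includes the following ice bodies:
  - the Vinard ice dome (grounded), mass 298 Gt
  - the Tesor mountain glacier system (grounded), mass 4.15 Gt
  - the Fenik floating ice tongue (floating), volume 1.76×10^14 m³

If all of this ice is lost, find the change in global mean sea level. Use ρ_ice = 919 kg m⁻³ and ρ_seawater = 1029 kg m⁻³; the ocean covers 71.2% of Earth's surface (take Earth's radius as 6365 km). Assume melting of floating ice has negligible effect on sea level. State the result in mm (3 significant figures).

Vinard: 298 Gt = 2.980×10^14 kg; dividing by ρ_w = 1029 kg m⁻³ gives 2.896×10^11 m³ of water.
Tesor: 4.15 Gt = 4.150×10^12 kg; dividing by ρ_w = 1029 kg m⁻³ gives 4.033×10^9 m³ of water.
The Fenik floating ice tongue is floating and already displaces its own weight of water, so its melt adds essentially nothing to sea level.
Total added water ≈ 2.936×10^11 m³ over 3.62×10^14 m² → Δh = 8.10×10^-4 m = 0.810 mm.

≈ 0.810 mm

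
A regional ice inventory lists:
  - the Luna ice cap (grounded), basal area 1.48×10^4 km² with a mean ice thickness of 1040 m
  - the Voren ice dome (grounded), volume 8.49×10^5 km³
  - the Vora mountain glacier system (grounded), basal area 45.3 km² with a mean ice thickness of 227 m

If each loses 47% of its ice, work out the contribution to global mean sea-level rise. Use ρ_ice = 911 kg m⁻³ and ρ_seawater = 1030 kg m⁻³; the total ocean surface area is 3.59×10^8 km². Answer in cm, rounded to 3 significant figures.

Luna: ice volume = 1.48×10^4 km² × 1040 m = 1.539×10^4 km³; 0.47 × 1.539×10^4 × (911/1030) = 6398 km³ of water.
Voren: 0.47 × 8.49×10^5 km³ × (911/1030) = 3.529×10^5 km³ of water.
Vora: ice volume = 45.3 km² × 227 m = 10.28 km³; 0.47 × 10.28 × (911/1030) = 4.275 km³ of water.
Total added water ≈ 3.593×10^14 m³ over 3.59×10^14 m² → Δh = 1.00 m = 100 cm.

≈ 100 cm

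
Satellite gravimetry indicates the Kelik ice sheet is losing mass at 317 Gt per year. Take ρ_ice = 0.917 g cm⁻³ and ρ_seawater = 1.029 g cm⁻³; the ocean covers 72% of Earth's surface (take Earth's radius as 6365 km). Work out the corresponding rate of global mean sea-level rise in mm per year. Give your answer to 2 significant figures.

≈ 0.84 mm/yr

ρ_w = 1.029 g cm⁻³ = 1029 kg m⁻³. Annual water volume added = 317 Gt / ρ_w = 3.170×10^14 kg / 1029 kg m⁻³ = 3.081×10^11 m³.
Δh per year = 3.081×10^11 / 3.67×10^14 = 8.40×10^-4 m = 0.84 mm.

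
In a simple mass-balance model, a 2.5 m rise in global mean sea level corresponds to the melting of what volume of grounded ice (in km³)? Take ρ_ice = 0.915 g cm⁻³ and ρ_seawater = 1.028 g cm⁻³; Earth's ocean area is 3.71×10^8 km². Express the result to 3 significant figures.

≈ 1.04×10^6 km³

Required water volume = Δh × A = 2.5 m × 3.71×10^14 m² = 9.275×10^14 m³ = 9.275×10^5 km³.
Ice volume = water volume × ρ_w/ρ_ice = 9.275×10^5 × 1028/915 = 1.04×10^6 km³.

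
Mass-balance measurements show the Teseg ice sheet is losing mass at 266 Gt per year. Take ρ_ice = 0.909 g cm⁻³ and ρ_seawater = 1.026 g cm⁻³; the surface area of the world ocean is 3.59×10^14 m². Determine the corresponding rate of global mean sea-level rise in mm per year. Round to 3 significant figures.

≈ 0.722 mm/yr

ρ_w = 1.026 g cm⁻³ = 1026 kg m⁻³. Annual water volume added = 266 Gt / ρ_w = 2.660×10^14 kg / 1026 kg m⁻³ = 2.593×10^11 m³.
Δh per year = 2.593×10^11 / 3.59×10^14 = 7.22×10^-4 m = 0.722 mm.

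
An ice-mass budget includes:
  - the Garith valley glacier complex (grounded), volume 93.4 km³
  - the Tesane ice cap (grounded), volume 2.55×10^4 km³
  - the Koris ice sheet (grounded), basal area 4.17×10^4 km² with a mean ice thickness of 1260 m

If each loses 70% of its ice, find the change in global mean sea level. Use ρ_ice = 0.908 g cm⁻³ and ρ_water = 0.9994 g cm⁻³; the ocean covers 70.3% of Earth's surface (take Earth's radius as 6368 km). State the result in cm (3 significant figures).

Garith: 0.7 × 93.4 km³ × (908/999.4) = 59.40 km³ of water.
Tesane: 0.7 × 2.55×10^4 km³ × (908/999.4) = 1.622×10^4 km³ of water.
Koris: ice volume = 4.17×10^4 km² × 1260 m = 5.254×10^4 km³; 0.7 × 5.254×10^4 × (908/999.4) = 3.342×10^4 km³ of water.
Total added water ≈ 4.969×10^13 m³ over 3.58×10^14 m² → Δh = 0.139 m = 13.9 cm.

≈ 13.9 cm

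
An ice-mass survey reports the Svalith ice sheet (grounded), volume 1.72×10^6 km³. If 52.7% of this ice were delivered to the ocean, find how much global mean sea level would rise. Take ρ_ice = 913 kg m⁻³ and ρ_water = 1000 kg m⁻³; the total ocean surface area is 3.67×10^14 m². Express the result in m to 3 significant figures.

≈ 2.25 m

Svalith: 0.527 × 1.72×10^6 km³ × (913/1000) = 8.276×10^5 km³ of water.
Spread over 3.67×10^14 m² of ocean, Δh = 8.276×10^14 / 3.67×10^14 = 2.25 m.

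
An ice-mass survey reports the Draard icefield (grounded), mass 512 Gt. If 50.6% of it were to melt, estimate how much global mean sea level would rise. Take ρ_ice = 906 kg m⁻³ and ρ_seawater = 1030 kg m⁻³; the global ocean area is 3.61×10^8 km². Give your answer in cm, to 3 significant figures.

Draard: 0.506 × 512 Gt = 2.591×10^14 kg; dividing by ρ_w = 1030 kg m⁻³ gives 2.515×10^11 m³ of water.
Spread over 3.61×10^14 m² of ocean, Δh = 2.515×10^11 / 3.61×10^14 = 6.97×10^-4 m = 0.0697 cm.

≈ 0.0697 cm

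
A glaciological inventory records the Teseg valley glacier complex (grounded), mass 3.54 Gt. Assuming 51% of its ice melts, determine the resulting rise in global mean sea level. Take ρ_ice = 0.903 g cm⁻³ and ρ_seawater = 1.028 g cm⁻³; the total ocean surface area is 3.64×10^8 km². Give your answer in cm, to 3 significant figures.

Teseg: 0.51 × 3.54 Gt = 1.805×10^12 kg; dividing by ρ_w = 1.028 g cm⁻³ = 1028 kg m⁻³ gives 1.756×10^9 m³ of water.
Spread over 3.64×10^14 m² of ocean, Δh = 1.756×10^9 / 3.64×10^14 = 4.82×10^-6 m = 4.82×10^-4 cm.

≈ 4.82×10^-4 cm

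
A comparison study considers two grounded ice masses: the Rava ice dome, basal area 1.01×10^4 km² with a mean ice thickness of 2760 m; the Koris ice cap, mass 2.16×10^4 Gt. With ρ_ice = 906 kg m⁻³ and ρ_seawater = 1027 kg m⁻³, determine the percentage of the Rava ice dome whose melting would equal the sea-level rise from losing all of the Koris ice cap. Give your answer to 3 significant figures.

≈ 85.5 %

Equal sea-level rise means equal mass of meltwater, i.e. equal mass of ice lost.
Ice mass of Koris: 2.160×10^16 kg; ice mass of Rava: 2.526×10^16 kg.
Fraction required = 2.160×10^16 / 2.526×10^16 = 0.855 → 85.5 %.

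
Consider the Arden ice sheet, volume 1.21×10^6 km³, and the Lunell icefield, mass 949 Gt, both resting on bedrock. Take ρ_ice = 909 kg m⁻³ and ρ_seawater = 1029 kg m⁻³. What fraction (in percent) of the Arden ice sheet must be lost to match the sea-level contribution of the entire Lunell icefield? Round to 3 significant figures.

≈ 0.0863 %

Equal sea-level rise means equal mass of meltwater, i.e. equal mass of ice lost.
Ice mass of Lunell: 9.490×10^14 kg; ice mass of Arden: 1.100×10^18 kg.
Fraction required = 9.490×10^14 / 1.100×10^18 = 8.63×10^-4 → 0.0863 %.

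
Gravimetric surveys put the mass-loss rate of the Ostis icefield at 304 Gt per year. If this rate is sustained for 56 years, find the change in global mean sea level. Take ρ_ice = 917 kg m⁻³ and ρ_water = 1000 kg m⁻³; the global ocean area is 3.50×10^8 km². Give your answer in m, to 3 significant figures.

≈ 0.0486 m

Total mass lost = 304 Gt/yr × 56 yr = 1.702×10^4 Gt = 1.702×10^16 kg.
ρ_w = 1000 kg m⁻³, so water volume = 1.702×10^16 / 1000 = 1.702×10^13 m³.
Δh = 1.702×10^13 / 3.50×10^14 = 0.0486 m.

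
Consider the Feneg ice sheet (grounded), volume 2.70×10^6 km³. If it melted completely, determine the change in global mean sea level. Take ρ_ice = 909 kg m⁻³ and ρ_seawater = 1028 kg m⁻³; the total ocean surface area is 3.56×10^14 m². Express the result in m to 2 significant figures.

Feneg: 2.70×10^6 km³ × (909/1028) = 2.387×10^6 km³ of water.
Spread over 3.56×10^14 m² of ocean, Δh = 2.387×10^15 / 3.56×10^14 = 6.71 m.

≈ 6.7 m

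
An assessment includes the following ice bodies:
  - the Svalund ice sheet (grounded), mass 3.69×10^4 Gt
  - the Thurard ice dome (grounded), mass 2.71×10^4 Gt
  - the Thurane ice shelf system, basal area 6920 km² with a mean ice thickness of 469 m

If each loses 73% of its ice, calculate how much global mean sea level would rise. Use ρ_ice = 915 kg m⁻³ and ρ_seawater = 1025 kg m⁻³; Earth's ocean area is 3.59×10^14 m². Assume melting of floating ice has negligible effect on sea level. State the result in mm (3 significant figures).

≈ 127 mm

Svalund: 0.73 × 3.69×10^4 Gt = 2.694×10^16 kg; dividing by ρ_w = 1025 kg m⁻³ gives 2.628×10^13 m³ of water.
Thurard: 0.73 × 2.71×10^4 Gt = 1.978×10^16 kg; dividing by ρ_w = 1025 kg m⁻³ gives 1.930×10^13 m³ of water.
The Thurane ice shelf system is floating and already displaces its own weight of water, so its melt adds essentially nothing to sea level.
Total added water ≈ 4.558×10^13 m³ over 3.59×10^14 m² → Δh = 0.127 m = 127 mm.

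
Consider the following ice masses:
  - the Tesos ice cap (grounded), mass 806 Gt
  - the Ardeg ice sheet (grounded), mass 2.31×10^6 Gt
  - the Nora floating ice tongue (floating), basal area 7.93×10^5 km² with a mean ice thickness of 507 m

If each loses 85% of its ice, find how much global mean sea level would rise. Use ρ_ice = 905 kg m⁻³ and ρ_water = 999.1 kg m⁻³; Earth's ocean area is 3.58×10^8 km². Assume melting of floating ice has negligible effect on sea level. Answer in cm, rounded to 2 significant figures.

≈ 550 cm

Tesos: 0.85 × 806 Gt = 6.851×10^14 kg; dividing by ρ_w = 999.1 kg m⁻³ gives 6.857×10^11 m³ of water.
Ardeg: 0.85 × 2.31×10^6 Gt = 1.964×10^18 kg; dividing by ρ_w = 999.1 kg m⁻³ gives 1.965×10^15 m³ of water.
The Nora floating ice tongue is floating and already displaces its own weight of water, so its melt adds essentially nothing to sea level.
Total added water ≈ 1.966×10^15 m³ over 3.58×10^14 m² → Δh = 5.49 m = 550 cm.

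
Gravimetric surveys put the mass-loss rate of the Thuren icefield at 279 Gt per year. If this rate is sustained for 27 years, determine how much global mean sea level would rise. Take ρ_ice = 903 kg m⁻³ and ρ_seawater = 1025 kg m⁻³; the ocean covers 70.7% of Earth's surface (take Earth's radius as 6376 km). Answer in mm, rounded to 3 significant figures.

Total mass lost = 279 Gt/yr × 27 yr = 7533 Gt = 7.533×10^15 kg.
ρ_w = 1025 kg m⁻³, so water volume = 7.533×10^15 / 1025 = 7.349×10^12 m³.
Δh = 7.349×10^12 / 3.61×10^14 = 0.0203 m = 20.3 mm.

≈ 20.3 mm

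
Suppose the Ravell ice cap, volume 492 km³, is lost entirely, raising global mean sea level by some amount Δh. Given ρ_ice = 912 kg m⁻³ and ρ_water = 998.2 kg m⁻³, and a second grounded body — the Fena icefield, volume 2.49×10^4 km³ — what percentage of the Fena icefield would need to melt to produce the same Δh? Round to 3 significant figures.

Equal sea-level rise means equal mass of meltwater, i.e. equal mass of ice lost.
Ice mass of Ravell: 4.487×10^14 kg; ice mass of Fena: 2.271×10^16 kg.
Fraction required = 4.487×10^14 / 2.271×10^16 = 0.0198 → 1.98 %.

≈ 1.98 %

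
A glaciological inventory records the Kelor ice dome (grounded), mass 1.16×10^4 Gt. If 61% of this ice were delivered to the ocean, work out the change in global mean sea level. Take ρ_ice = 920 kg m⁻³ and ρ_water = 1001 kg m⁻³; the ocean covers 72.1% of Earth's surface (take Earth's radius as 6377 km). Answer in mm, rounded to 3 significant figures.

Kelor: 0.61 × 1.16×10^4 Gt = 7.076×10^15 kg; dividing by ρ_w = 1001 kg m⁻³ gives 7.069×10^12 m³ of water.
Spread over 3.68×10^14 m² of ocean, Δh = 7.069×10^12 / 3.68×10^14 = 0.0192 m = 19.2 mm.

≈ 19.2 mm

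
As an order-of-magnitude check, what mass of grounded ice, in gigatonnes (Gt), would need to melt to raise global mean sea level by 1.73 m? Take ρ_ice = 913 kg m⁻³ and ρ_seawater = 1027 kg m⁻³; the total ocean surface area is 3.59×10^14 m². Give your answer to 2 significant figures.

≈ 6.4×10^5 Gt

Required water volume = Δh × A = 1.73 m × 3.59×10^14 m² = 6.211×10^14 m³.
ρ_w = 1027 kg m⁻³, so the mass of water = 6.211×10^14 m³ × 1027 kg m⁻³ = 6.378×10^17 kg = 6.4×10^5 Gt (and the same mass of ice, by conservation).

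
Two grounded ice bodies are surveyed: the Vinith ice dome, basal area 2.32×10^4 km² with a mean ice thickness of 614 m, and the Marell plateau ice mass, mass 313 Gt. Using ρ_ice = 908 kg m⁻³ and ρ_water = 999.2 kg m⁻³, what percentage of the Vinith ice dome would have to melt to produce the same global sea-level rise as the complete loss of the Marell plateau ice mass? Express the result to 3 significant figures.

Equal sea-level rise means equal mass of meltwater, i.e. equal mass of ice lost.
Ice mass of Marell: 3.130×10^14 kg; ice mass of Vinith: 1.293×10^16 kg.
Fraction required = 3.130×10^14 / 1.293×10^16 = 0.0242 → 2.42 %.

≈ 2.42 %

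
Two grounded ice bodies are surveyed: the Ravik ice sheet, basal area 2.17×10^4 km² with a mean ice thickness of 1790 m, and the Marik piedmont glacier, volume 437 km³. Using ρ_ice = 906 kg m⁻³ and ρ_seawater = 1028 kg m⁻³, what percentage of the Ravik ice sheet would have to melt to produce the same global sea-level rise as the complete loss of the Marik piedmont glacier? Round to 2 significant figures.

≈ 1.1 %

Equal sea-level rise means equal mass of meltwater, i.e. equal mass of ice lost.
Ice mass of Marik: 3.959×10^14 kg; ice mass of Ravik: 3.519×10^16 kg.
Fraction required = 3.959×10^14 / 3.519×10^16 = 0.0113 → 1.1 %.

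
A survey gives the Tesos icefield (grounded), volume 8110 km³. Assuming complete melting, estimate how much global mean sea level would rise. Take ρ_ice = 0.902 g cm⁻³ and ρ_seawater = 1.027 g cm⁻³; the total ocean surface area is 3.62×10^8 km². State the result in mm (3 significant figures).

Tesos: 8110 km³ × (902/1027) = 7123 km³ of water.
Spread over 3.62×10^14 m² of ocean, Δh = 7.123×10^12 / 3.62×10^14 = 0.0197 m = 19.7 mm.

≈ 19.7 mm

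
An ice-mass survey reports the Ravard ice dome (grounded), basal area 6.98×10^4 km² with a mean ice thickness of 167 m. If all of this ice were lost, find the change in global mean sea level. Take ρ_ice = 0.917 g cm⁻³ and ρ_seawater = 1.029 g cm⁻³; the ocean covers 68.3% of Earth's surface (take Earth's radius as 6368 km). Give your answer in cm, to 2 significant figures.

≈ 3.0 cm

Ravard: ice volume = 6.98×10^4 km² × 167 m = 1.166×10^4 km³; 1.166×10^4 × (917/1029) = 1.039×10^4 km³ of water.
Spread over 3.48×10^14 m² of ocean, Δh = 1.039×10^13 / 3.48×10^14 = 0.0298 m = 3.0 cm.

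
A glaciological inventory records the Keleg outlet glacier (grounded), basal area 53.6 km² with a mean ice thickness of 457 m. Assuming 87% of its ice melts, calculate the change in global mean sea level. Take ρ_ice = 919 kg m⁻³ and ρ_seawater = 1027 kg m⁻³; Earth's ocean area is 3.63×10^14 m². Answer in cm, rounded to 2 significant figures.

Keleg: ice volume = 53.6 km² × 457 m = 24.50 km³; 0.87 × 24.50 × (919/1027) = 19.07 km³ of water.
Spread over 3.63×10^14 m² of ocean, Δh = 1.907×10^10 / 3.63×10^14 = 5.25×10^-5 m = 5.3×10^-3 cm.

≈ 5.3×10^-3 cm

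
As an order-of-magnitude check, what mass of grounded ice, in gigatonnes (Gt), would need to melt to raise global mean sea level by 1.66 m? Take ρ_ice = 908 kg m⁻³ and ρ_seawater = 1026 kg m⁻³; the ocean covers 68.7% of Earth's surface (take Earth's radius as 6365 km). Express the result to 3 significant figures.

≈ 5.96×10^5 Gt

Required water volume = Δh × A = 1.66 m × 3.50×10^14 m² = 5.806×10^14 m³.
ρ_w = 1026 kg m⁻³, so the mass of water = 5.806×10^14 m³ × 1026 kg m⁻³ = 5.957×10^17 kg = 5.96×10^5 Gt (and the same mass of ice, by conservation).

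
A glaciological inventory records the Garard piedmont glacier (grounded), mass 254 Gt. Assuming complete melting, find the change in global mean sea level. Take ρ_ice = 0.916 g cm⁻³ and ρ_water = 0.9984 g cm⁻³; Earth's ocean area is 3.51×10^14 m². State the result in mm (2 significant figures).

≈ 0.72 mm

Garard: 254 Gt = 2.540×10^14 kg; dividing by ρ_w = 0.9984 g cm⁻³ = 998.4 kg m⁻³ gives 2.544×10^11 m³ of water.
Spread over 3.51×10^14 m² of ocean, Δh = 2.544×10^11 / 3.51×10^14 = 7.25×10^-4 m = 0.72 mm.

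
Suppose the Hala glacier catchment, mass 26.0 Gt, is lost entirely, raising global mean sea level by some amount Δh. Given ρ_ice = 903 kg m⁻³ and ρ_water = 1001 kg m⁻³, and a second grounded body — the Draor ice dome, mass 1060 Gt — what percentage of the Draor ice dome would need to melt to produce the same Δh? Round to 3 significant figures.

≈ 2.45 %

Equal sea-level rise means equal mass of meltwater, i.e. equal mass of ice lost.
Ice mass of Hala: 2.600×10^13 kg; ice mass of Draor: 1.060×10^15 kg.
Fraction required = 2.600×10^13 / 1.060×10^15 = 0.0245 → 2.45 %.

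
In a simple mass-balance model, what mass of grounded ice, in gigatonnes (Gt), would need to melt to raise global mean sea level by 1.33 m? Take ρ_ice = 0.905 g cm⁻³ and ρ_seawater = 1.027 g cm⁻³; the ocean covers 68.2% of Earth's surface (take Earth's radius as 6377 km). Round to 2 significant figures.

≈ 4.8×10^5 Gt

Required water volume = Δh × A = 1.33 m × 3.49×10^14 m² = 4.635×10^14 m³.
ρ_w = 1.027 g cm⁻³ = 1027 kg m⁻³, so the mass of water = 4.635×10^14 m³ × 1027 kg m⁻³ = 4.760×10^17 kg = 4.8×10^5 Gt (and the same mass of ice, by conservation).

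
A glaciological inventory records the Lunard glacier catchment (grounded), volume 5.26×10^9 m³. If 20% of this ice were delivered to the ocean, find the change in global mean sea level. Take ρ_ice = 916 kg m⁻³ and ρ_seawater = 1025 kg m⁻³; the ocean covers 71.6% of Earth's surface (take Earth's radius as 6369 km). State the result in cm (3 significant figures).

≈ 2.58×10^-4 cm

Lunard: 0.2 × 5.26×10^9 m³ × (916/1025) = 9.401×10^8 m³ of water.
Spread over 3.65×10^14 m² of ocean, Δh = 9.401×10^8 / 3.65×10^14 = 2.58×10^-6 m = 2.58×10^-4 cm.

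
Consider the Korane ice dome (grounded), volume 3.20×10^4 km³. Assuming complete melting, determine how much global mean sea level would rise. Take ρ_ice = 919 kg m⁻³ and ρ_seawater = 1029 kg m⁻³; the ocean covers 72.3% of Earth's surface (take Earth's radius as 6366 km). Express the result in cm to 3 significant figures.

≈ 7.76 cm

Korane: 3.20×10^4 km³ × (919/1029) = 2.858×10^4 km³ of water.
Spread over 3.68×10^14 m² of ocean, Δh = 2.858×10^13 / 3.68×10^14 = 0.0776 m = 7.76 cm.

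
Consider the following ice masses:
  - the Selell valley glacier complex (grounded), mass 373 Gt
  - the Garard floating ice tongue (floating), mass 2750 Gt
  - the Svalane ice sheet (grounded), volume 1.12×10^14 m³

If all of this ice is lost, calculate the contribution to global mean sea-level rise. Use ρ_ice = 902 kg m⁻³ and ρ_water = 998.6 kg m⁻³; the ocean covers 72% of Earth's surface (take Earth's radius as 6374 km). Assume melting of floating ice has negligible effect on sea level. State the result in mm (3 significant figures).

Selell: 373 Gt = 3.730×10^14 kg; dividing by ρ_w = 998.6 kg m⁻³ gives 3.735×10^11 m³ of water.
The Garard floating ice tongue is floating and already displaces its own weight of water, so its melt adds essentially nothing to sea level.
Svalane: 1.12×10^14 m³ × (902/998.6) = 1.012×10^14 m³ of water.
Total added water ≈ 1.015×10^14 m³ over 3.68×10^14 m² → Δh = 0.276 m = 276 mm.

≈ 276 mm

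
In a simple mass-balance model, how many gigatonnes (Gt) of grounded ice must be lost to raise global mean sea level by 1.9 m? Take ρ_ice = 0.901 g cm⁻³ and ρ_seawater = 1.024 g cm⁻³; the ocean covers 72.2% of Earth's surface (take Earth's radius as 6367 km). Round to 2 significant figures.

≈ 7.2×10^5 Gt

Required water volume = Δh × A = 1.9 m × 3.68×10^14 m² = 6.988×10^14 m³.
ρ_w = 1.024 g cm⁻³ = 1024 kg m⁻³, so the mass of water = 6.988×10^14 m³ × 1024 kg m⁻³ = 7.156×10^17 kg = 7.2×10^5 Gt (and the same mass of ice, by conservation).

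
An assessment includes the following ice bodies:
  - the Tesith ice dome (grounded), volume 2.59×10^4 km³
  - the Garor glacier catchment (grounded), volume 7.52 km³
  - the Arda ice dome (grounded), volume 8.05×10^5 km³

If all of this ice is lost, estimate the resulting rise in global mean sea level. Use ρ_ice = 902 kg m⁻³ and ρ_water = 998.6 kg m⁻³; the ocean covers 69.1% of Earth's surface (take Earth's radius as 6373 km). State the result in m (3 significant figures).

≈ 2.13 m

Tesith: 2.59×10^4 km³ × (902/998.6) = 2.339×10^4 km³ of water.
Garor: 7.52 km³ × (902/998.6) = 6.793 km³ of water.
Arda: 8.05×10^5 km³ × (902/998.6) = 7.271×10^5 km³ of water.
Total added water ≈ 7.505×10^14 m³ over 3.53×10^14 m² → Δh = 2.13 m.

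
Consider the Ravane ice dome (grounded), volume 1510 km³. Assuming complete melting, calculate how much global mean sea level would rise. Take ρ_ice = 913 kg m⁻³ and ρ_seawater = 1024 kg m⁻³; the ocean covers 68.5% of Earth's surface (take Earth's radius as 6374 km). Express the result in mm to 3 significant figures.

Ravane: 1510 km³ × (913/1024) = 1346 km³ of water.
Spread over 3.50×10^14 m² of ocean, Δh = 1.346×10^12 / 3.50×10^14 = 3.85×10^-3 m = 3.85 mm.

≈ 3.85 mm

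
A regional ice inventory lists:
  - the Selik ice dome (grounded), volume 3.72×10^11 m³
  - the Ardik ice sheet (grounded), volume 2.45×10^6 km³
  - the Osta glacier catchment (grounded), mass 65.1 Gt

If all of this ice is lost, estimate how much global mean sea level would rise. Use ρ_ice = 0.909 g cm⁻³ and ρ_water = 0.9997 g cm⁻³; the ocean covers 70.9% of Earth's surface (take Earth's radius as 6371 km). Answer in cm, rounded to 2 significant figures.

≈ 620 cm

Selik: 3.72×10^11 m³ × (909/999.7) = 3.382×10^11 m³ of water.
Ardik: 2.45×10^6 km³ × (909/999.7) = 2.228×10^6 km³ of water.
Osta: 65.1 Gt = 6.510×10^13 kg; dividing by ρ_w = 0.9997 g cm⁻³ = 999.7 kg m⁻³ gives 6.512×10^10 m³ of water.
Total added water ≈ 2.228×10^15 m³ over 3.62×10^14 m² → Δh = 6.16 m = 620 cm.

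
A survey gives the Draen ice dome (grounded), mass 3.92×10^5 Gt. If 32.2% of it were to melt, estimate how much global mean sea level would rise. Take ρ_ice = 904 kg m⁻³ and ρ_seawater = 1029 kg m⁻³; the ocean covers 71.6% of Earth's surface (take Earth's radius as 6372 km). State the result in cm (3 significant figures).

Draen: 0.322 × 3.92×10^5 Gt = 1.262×10^17 kg; dividing by ρ_w = 1029 kg m⁻³ gives 1.227×10^14 m³ of water.
Spread over 3.65×10^14 m² of ocean, Δh = 1.227×10^14 / 3.65×10^14 = 0.336 m = 33.6 cm.

≈ 33.6 cm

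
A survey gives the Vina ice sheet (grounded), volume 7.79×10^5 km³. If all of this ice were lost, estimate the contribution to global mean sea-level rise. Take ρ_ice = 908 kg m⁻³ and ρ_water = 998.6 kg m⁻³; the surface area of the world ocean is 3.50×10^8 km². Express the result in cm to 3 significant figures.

Vina: 7.79×10^5 km³ × (908/998.6) = 7.083×10^5 km³ of water.
Spread over 3.50×10^14 m² of ocean, Δh = 7.083×10^14 / 3.50×10^14 = 2.02 m = 202 cm.

≈ 202 cm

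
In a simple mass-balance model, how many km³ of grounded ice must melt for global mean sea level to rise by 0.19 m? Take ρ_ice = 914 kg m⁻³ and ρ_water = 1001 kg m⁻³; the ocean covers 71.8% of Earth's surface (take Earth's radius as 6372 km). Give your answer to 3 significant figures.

Required water volume = Δh × A = 0.19 m × 3.66×10^14 m² = 6.960×10^13 m³ = 6.960×10^4 km³.
Ice volume = water volume × ρ_w/ρ_ice = 6.960×10^4 × 1001/914 = 7.62×10^4 km³.

≈ 7.62×10^4 km³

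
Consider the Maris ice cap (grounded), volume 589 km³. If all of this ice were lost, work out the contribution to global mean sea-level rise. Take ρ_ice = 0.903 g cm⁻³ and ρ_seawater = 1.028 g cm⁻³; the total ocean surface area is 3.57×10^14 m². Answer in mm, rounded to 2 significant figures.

Maris: 589 km³ × (903/1028) = 517.4 km³ of water.
Spread over 3.57×10^14 m² of ocean, Δh = 5.174×10^11 / 3.57×10^14 = 1.45×10^-3 m = 1.4 mm.

≈ 1.4 mm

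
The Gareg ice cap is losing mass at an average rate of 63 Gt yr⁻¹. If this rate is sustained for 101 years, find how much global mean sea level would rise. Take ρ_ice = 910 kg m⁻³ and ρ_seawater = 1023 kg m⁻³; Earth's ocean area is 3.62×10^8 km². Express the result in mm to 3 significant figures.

≈ 17.2 mm

Total mass lost = 63 Gt/yr × 101 yr = 6363 Gt = 6.363×10^15 kg.
ρ_w = 1023 kg m⁻³, so water volume = 6.363×10^15 / 1023 = 6.220×10^12 m³.
Δh = 6.220×10^12 / 3.62×10^14 = 0.0172 m = 17.2 mm.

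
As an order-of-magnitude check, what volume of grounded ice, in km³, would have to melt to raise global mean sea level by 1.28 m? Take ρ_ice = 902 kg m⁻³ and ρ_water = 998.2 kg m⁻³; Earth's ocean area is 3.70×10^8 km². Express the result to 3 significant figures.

≈ 5.24×10^5 km³

Required water volume = Δh × A = 1.28 m × 3.70×10^14 m² = 4.736×10^14 m³ = 4.736×10^5 km³.
Ice volume = water volume × ρ_w/ρ_ice = 4.736×10^5 × 998.2/902 = 5.24×10^5 km³.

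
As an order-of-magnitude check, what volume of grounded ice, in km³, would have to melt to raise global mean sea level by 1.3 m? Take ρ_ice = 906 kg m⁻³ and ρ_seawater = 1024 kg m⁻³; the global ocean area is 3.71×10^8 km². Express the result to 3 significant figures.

≈ 5.45×10^5 km³

Required water volume = Δh × A = 1.3 m × 3.71×10^14 m² = 4.823×10^14 m³ = 4.823×10^5 km³.
Ice volume = water volume × ρ_w/ρ_ice = 4.823×10^5 × 1024/906 = 5.45×10^5 km³.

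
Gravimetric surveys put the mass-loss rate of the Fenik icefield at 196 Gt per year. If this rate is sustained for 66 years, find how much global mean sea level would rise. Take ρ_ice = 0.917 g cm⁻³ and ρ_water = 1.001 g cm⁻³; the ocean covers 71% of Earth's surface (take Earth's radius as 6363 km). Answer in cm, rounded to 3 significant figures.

Total mass lost = 196 Gt/yr × 66 yr = 1.294×10^4 Gt = 1.294×10^16 kg.
ρ_w = 1.001 g cm⁻³ = 1001 kg m⁻³, so water volume = 1.294×10^16 / 1001 = 1.292×10^13 m³.
Δh = 1.292×10^13 / 3.61×10^14 = 0.0358 m = 3.58 cm.

≈ 3.58 cm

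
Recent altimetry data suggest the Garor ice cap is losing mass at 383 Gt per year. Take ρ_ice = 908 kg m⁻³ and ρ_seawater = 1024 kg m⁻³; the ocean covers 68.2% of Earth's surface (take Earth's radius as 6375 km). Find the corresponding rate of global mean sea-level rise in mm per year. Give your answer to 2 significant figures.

≈ 1.1 mm/yr

ρ_w = 1024 kg m⁻³. Annual water volume added = 383 Gt / ρ_w = 3.830×10^14 kg / 1024 kg m⁻³ = 3.740×10^11 m³.
Δh per year = 3.740×10^11 / 3.48×10^14 = 1.07×10^-3 m = 1.1 mm.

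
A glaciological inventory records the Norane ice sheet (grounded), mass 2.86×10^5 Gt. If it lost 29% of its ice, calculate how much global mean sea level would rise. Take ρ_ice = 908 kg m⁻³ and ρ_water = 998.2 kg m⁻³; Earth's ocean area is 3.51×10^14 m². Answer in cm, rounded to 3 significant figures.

≈ 23.7 cm

Norane: 0.29 × 2.86×10^5 Gt = 8.294×10^16 kg; dividing by ρ_w = 998.2 kg m⁻³ gives 8.309×10^13 m³ of water.
Spread over 3.51×10^14 m² of ocean, Δh = 8.309×10^13 / 3.51×10^14 = 0.237 m = 23.7 cm.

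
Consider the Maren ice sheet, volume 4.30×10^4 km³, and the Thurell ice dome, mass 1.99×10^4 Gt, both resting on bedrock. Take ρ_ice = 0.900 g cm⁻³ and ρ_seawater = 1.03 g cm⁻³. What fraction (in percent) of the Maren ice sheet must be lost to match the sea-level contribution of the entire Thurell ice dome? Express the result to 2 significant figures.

≈ 51 %

Equal sea-level rise means equal mass of meltwater, i.e. equal mass of ice lost.
Ice mass of Thurell: 1.990×10^16 kg; ice mass of Maren: 3.870×10^16 kg.
Fraction required = 1.990×10^16 / 3.870×10^16 = 0.514 → 51 %.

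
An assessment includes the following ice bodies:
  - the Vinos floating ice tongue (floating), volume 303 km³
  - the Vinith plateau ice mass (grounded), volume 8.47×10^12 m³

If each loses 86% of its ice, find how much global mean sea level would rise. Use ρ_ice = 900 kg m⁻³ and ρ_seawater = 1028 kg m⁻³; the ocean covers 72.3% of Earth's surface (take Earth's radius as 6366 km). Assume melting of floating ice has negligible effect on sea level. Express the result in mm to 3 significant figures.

≈ 17.3 mm

The Vinos floating ice tongue is floating and already displaces its own weight of water, so its melt adds essentially nothing to sea level.
Vinith: 0.86 × 8.47×10^12 m³ × (900/1028) = 6.377×10^12 m³ of water.
Total added water ≈ 6.377×10^12 m³ over 3.68×10^14 m² → Δh = 0.0173 m = 17.3 mm.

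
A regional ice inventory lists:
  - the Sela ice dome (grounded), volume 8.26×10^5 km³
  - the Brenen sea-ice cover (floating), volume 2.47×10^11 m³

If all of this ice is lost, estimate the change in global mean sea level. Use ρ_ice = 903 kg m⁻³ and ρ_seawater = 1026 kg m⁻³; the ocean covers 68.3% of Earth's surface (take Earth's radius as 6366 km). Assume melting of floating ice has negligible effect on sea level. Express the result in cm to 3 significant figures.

Sela: 8.26×10^5 km³ × (903/1026) = 7.270×10^5 km³ of water.
The Brenen sea-ice cover is floating and already displaces its own weight of water, so its melt adds essentially nothing to sea level.
Total added water ≈ 7.270×10^14 m³ over 3.48×10^14 m² → Δh = 2.09 m = 209 cm.

≈ 209 cm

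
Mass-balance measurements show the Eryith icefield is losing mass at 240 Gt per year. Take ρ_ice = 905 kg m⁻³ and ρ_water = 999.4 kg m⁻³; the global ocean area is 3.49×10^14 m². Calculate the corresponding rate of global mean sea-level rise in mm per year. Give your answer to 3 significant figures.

ρ_w = 999.4 kg m⁻³. Annual water volume added = 240 Gt / ρ_w = 2.400×10^14 kg / 999.4 kg m⁻³ = 2.401×10^11 m³.
Δh per year = 2.401×10^11 / 3.49×10^14 = 6.88×10^-4 m = 0.688 mm.

≈ 0.688 mm/yr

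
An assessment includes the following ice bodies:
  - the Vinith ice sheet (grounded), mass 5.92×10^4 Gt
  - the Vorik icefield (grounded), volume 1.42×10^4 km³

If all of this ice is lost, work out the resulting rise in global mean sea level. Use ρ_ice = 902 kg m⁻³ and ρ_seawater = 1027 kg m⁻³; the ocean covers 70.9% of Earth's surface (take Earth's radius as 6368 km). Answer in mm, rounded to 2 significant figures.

≈ 190 mm

Vinith: 5.92×10^4 Gt = 5.920×10^16 kg; dividing by ρ_w = 1027 kg m⁻³ gives 5.764×10^13 m³ of water.
Vorik: 1.42×10^4 km³ × (902/1027) = 1.247×10^4 km³ of water.
Total added water ≈ 7.012×10^13 m³ over 3.61×10^14 m² → Δh = 0.194 m = 190 mm.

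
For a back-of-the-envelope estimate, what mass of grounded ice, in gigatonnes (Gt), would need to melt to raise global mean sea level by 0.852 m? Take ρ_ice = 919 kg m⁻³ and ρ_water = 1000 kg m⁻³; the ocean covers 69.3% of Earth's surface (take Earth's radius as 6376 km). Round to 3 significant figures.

≈ 3.02×10^5 Gt

Required water volume = Δh × A = 0.852 m × 3.54×10^14 m² = 3.016×10^14 m³.
ρ_w = 1000 kg m⁻³, so the mass of water = 3.016×10^14 m³ × 1000 kg m⁻³ = 3.016×10^17 kg = 3.02×10^5 Gt (and the same mass of ice, by conservation).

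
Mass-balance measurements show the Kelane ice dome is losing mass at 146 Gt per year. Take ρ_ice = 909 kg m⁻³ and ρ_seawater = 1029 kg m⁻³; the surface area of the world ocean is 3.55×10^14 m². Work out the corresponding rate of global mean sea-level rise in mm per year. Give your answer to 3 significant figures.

ρ_w = 1029 kg m⁻³. Annual water volume added = 146 Gt / ρ_w = 1.460×10^14 kg / 1029 kg m⁻³ = 1.419×10^11 m³.
Δh per year = 1.419×10^11 / 3.55×10^14 = 4.00×10^-4 m = 0.400 mm.

≈ 0.400 mm/yr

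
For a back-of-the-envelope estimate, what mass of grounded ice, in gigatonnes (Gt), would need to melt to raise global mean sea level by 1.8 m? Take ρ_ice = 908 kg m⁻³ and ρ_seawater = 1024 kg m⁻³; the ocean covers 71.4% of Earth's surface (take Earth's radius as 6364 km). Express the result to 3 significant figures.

Required water volume = Δh × A = 1.8 m × 3.63×10^14 m² = 6.541×10^14 m³.
ρ_w = 1024 kg m⁻³, so the mass of water = 6.541×10^14 m³ × 1024 kg m⁻³ = 6.698×10^17 kg = 6.70×10^5 Gt (and the same mass of ice, by conservation).

≈ 6.70×10^5 Gt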